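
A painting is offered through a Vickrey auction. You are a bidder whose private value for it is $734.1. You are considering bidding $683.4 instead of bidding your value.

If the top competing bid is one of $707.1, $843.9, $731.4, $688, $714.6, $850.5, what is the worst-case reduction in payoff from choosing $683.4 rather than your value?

$707.1: truthful gives $27, deviation gives $0 → loss $27.
$843.9: same outcome either way → loss $0.
$731.4: truthful gives $2.7, deviation gives $0 → loss $2.7.
$688: truthful gives $46.1, deviation gives $0 → loss $46.1.
$714.6: truthful gives $19.5, deviation gives $0 → loss $19.5.
$850.5: same outcome either way → loss $0.
Maximum loss: $46.1.

$46.1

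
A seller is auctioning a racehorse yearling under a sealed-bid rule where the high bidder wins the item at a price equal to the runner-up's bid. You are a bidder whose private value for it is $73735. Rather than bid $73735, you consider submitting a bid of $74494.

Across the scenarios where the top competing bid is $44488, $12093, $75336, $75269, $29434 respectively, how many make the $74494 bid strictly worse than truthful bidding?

The deviation hurts exactly when the highest competing bid lies strictly between $73735 and $74494 — overbidding then wins at a price above your value.
$44488: below both → same outcome either way.
$12093: below both → same outcome either way.
$75336: above both → same outcome either way.
$75269: above both → same outcome either way.
$29434: below both → same outcome either way.
Count: 0.

0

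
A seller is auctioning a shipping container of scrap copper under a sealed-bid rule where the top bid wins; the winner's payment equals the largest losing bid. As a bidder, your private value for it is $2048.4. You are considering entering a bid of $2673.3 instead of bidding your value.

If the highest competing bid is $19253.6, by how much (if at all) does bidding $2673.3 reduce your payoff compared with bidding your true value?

$0

Bidding your value $2048.4: you lose (since $2048.4 < $19253.6). Payoff $0.
Bidding $2673.3: you lose. Payoff $0.
Difference = $0 − $0 = $0; both bids lead to the same outcome because the competing bid is above both your value and your alternative bid.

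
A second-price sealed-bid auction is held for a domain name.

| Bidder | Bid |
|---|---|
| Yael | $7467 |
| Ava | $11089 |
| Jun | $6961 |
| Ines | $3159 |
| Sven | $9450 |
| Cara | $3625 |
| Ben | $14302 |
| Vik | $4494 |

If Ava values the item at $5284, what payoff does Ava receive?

$0

Highest bid: Ben at $14302, so Ben wins.
Second-highest bid: Ava at $11089 — that is the price the winner pays.
Ava did not win, so Ava pays nothing and receives nothing: payoff $0.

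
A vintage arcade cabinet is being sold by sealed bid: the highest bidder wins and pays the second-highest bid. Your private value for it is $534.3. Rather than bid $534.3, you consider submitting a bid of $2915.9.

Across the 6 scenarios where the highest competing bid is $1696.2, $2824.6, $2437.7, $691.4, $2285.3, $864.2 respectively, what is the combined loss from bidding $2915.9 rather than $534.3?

$7593.6

The deviation costs you only when the competing bid falls strictly between $534.3 and $2915.9; elsewhere both bids give the same outcome.
$1696.2: truthful payoff $0, deviation payoff −$1161.9 → loss $1161.9.
$2824.6: truthful payoff $0, deviation payoff −$2290.3 → loss $2290.3.
$2437.7: truthful payoff $0, deviation payoff −$1903.4 → loss $1903.4.
$691.4: truthful payoff $0, deviation payoff −$157.1 → loss $157.1.
$2285.3: truthful payoff $0, deviation payoff −$1751 → loss $1751.
$864.2: truthful payoff $0, deviation payoff −$329.9 → loss $329.9.
Total loss = $1161.9 + $2290.3 + $1903.4 + $157.1 + $1751 + $329.9 = $7593.6.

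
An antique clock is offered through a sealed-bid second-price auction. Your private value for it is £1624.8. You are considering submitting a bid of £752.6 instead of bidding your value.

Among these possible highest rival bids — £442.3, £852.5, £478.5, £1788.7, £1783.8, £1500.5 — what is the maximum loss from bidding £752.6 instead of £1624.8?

£442.3: same outcome either way → loss £0.
£852.5: truthful gives £772.3, deviation gives £0 → loss £772.3.
£478.5: same outcome either way → loss £0.
£1788.7: same outcome either way → loss £0.
£1783.8: same outcome either way → loss £0.
£1500.5: truthful gives £124.3, deviation gives £0 → loss £124.3.
Maximum loss: £772.3.

£772.3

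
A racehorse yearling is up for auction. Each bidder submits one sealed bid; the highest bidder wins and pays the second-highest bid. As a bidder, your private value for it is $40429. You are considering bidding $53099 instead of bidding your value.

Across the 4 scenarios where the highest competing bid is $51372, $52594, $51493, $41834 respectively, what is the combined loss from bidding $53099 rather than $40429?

The deviation costs you only when the competing bid falls strictly between $40429 and $53099; elsewhere both bids give the same outcome.
$51372: truthful payoff $0, deviation payoff −$10943 → loss $10943.
$52594: truthful payoff $0, deviation payoff −$12165 → loss $12165.
$51493: truthful payoff $0, deviation payoff −$11064 → loss $11064.
$41834: truthful payoff $0, deviation payoff −$1405 → loss $1405.
Total loss = $10943 + $12165 + $11064 + $1405 = $35577.

$35577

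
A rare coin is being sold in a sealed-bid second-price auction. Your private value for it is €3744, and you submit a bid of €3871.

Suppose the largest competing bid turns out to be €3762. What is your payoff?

−€18

Your bid €3871 exceeds the highest competing bid €3762, so you win.
In a second-price auction the winner pays the second-highest bid, €3762.
Payoff = value − price = €3744 − €3762 = −€18.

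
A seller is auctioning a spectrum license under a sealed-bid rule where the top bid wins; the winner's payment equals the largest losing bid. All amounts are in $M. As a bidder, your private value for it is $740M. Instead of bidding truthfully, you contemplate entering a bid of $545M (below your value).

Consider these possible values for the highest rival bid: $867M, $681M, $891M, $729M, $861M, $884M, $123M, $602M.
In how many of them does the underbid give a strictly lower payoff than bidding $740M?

3

The deviation hurts exactly when the highest competing bid lies strictly between $545M and $740M — underbidding then forfeits a profitable win.
$867M: above both → same outcome either way.
$681M: inside the interval → strictly worse (loss $59M).
$891M: above both → same outcome either way.
$729M: inside the interval → strictly worse (loss $11M).
$861M: above both → same outcome either way.
$884M: above both → same outcome either way.
$123M: below both → same outcome either way.
$602M: inside the interval → strictly worse (loss $138M).
Count: 3.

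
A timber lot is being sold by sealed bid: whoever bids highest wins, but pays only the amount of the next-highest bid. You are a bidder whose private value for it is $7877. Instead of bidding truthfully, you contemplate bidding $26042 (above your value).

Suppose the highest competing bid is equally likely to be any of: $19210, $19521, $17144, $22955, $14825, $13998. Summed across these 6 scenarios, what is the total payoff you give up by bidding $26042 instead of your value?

The deviation costs you only when the competing bid falls strictly between $7877 and $26042; elsewhere both bids give the same outcome.
$19210: truthful payoff $0, deviation payoff −$11333 → loss $11333.
$19521: truthful payoff $0, deviation payoff −$11644 → loss $11644.
$17144: truthful payoff $0, deviation payoff −$9267 → loss $9267.
$22955: truthful payoff $0, deviation payoff −$15078 → loss $15078.
$14825: truthful payoff $0, deviation payoff −$6948 → loss $6948.
$13998: truthful payoff $0, deviation payoff −$6121 → loss $6121.
Total loss = $11333 + $11644 + $9267 + $15078 + $6948 + $6121 = $60391.

$60391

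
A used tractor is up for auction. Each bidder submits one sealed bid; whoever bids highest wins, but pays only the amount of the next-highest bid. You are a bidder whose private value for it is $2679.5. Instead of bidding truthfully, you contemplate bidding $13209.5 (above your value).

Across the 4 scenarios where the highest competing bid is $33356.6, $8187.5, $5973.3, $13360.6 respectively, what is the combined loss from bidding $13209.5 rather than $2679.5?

The deviation costs you only when the competing bid falls strictly between $2679.5 and $13209.5; elsewhere both bids give the same outcome.
$33356.6: outcomes coincide → loss $0.
$8187.5: truthful payoff $0, deviation payoff −$5508 → loss $5508.
$5973.3: truthful payoff $0, deviation payoff −$3293.8 → loss $3293.8.
$13360.6: outcomes coincide → loss $0.
Total loss = $5508 + $3293.8 = $8801.8.

$8801.8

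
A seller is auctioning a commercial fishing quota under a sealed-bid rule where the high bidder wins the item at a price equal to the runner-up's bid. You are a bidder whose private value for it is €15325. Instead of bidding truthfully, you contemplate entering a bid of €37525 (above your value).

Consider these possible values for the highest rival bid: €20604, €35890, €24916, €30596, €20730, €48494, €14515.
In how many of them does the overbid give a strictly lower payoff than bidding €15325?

The deviation hurts exactly when the highest competing bid lies strictly between €15325 and €37525 — overbidding then wins at a price above your value.
€20604: inside the interval → strictly worse (loss €5279).
€35890: inside the interval → strictly worse (loss €20565).
€24916: inside the interval → strictly worse (loss €9591).
€30596: inside the interval → strictly worse (loss €15271).
€20730: inside the interval → strictly worse (loss €5405).
€48494: above both → same outcome either way.
€14515: below both → same outcome either way.
Count: 5.

5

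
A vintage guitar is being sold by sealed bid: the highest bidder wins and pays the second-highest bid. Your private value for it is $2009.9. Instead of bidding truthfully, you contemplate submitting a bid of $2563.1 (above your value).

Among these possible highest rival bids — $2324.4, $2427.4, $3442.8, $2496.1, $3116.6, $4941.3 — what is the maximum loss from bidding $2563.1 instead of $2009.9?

$2324.4: truthful gives $0, deviation gives −$314.5 → loss $314.5.
$2427.4: truthful gives $0, deviation gives −$417.5 → loss $417.5.
$3442.8: same outcome either way → loss $0.
$2496.1: truthful gives $0, deviation gives −$486.2 → loss $486.2.
$3116.6: same outcome either way → loss $0.
$4941.3: same outcome either way → loss $0.
Maximum loss: $486.2.

$486.2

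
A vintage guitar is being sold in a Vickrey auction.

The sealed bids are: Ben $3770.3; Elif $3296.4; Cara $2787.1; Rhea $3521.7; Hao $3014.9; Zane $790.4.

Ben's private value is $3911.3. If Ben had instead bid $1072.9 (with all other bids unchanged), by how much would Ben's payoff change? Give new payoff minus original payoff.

−$389.6

The highest bid among the other bidders is $3521.7; Ben's bid doesn't change that.
Original bid $3770.3: Ben is highest, pays the top rival bid $3521.7; payoff $3911.3 − $3521.7 = $389.6.
Alternative bid $1072.9: Ben is not highest (top rival bid is $3521.7); payoff $0.
Change in payoff = $0 − ($389.6) = −$389.6.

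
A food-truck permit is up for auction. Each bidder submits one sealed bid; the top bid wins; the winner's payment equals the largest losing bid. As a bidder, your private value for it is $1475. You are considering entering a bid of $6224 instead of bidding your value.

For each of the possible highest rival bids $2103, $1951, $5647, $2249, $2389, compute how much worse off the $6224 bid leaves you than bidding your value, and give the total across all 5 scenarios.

The deviation costs you only when the competing bid falls strictly between $1475 and $6224; elsewhere both bids give the same outcome.
$2103: truthful payoff $0, deviation payoff −$628 → loss $628.
$1951: truthful payoff $0, deviation payoff −$476 → loss $476.
$5647: truthful payoff $0, deviation payoff −$4172 → loss $4172.
$2249: truthful payoff $0, deviation payoff −$774 → loss $774.
$2389: truthful payoff $0, deviation payoff −$914 → loss $914.
Total loss = $628 + $476 + $4172 + $774 + $914 = $6964.
Truthful bidding weakly dominates here: raising your bid can only win items priced above your value, and lowering it can only forfeit items priced below.

$6964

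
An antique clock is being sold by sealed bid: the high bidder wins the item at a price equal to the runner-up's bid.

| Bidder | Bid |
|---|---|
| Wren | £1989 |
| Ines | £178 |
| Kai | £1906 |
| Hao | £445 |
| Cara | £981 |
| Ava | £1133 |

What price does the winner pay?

£1906

Highest bid: Wren at £1989, so Wren wins.
Second-highest bid: Kai at £1906 — that is the price the winner pays.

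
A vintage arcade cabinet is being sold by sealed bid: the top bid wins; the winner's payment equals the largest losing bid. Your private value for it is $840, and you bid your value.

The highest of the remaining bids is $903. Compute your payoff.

$0

Your bid $840 is below the highest competing bid $903, so you lose.
A losing bidder pays nothing and receives nothing: payoff = $0.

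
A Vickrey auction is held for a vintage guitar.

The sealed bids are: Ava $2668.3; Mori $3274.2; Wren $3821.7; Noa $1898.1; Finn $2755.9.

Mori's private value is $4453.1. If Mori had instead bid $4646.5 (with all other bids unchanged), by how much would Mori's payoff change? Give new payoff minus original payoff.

The highest bid among the other bidders is $3821.7; Mori's bid doesn't change that.
Original bid $3274.2: Mori is not highest (top rival bid is $3821.7); payoff $0.
Alternative bid $4646.5: Mori is highest, pays the top rival bid $3821.7; payoff $4453.1 − $3821.7 = $631.4.
Change in payoff = $631.4 − ($0) = $631.4.

$631.4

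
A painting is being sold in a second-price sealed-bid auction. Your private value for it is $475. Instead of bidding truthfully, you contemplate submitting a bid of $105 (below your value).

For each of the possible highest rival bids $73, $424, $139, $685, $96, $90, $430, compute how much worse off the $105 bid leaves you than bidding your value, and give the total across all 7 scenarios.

The deviation costs you only when the competing bid falls strictly between $105 and $475; elsewhere both bids give the same outcome.
$73: outcomes coincide → loss $0.
$424: truthful payoff $51, deviation payoff $0 → loss $51.
$139: truthful payoff $336, deviation payoff $0 → loss $336.
$685: outcomes coincide → loss $0.
$96: outcomes coincide → loss $0.
$90: outcomes coincide → loss $0.
$430: truthful payoff $45, deviation payoff $0 → loss $45.
Total loss = $51 + $336 + $45 = $432.

$432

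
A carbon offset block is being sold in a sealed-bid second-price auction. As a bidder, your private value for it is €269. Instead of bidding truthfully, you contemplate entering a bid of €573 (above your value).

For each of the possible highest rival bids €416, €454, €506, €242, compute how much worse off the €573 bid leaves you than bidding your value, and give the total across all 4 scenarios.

The deviation costs you only when the competing bid falls strictly between €269 and €573; elsewhere both bids give the same outcome.
€416: truthful payoff €0, deviation payoff −€147 → loss €147.
€454: truthful payoff €0, deviation payoff −€185 → loss €185.
€506: truthful payoff €0, deviation payoff −€237 → loss €237.
€242: outcomes coincide → loss €0.
Total loss = €147 + €185 + €237 = €569.

€569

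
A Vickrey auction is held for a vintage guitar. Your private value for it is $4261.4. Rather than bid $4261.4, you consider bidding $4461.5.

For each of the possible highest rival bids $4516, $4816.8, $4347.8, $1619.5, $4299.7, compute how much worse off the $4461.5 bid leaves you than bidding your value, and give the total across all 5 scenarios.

$124.7

The deviation costs you only when the competing bid falls strictly between $4261.4 and $4461.5; elsewhere both bids give the same outcome.
$4516: outcomes coincide → loss $0.
$4816.8: outcomes coincide → loss $0.
$4347.8: truthful payoff $0, deviation payoff −$86.4 → loss $86.4.
$1619.5: outcomes coincide → loss $0.
$4299.7: truthful payoff $0, deviation payoff −$38.3 → loss $38.3.
Total loss = $86.4 + $38.3 = $124.7.
In a second-price auction your bid sets only whether you win, not what you pay, so bidding your true value is weakly dominant.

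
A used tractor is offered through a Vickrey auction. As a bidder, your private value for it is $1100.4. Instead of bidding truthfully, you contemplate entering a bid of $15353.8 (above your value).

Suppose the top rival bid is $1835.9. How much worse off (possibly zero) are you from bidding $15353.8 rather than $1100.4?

Bidding your value $1100.4: you lose (since $1100.4 < $1835.9). Payoff $0.
Bidding $15353.8: you win and pay $1835.9. Payoff $1100.4 − $1835.9 = −$735.5.
The competing bid $1835.9 lies between your value and your inflated bid, so overbidding wins an item priced above your value.
Loss from deviating = $0 − (−$735.5) = $735.5.
In a second-price auction your bid sets only whether you win, not what you pay, so bidding your true value is weakly dominant.

$735.5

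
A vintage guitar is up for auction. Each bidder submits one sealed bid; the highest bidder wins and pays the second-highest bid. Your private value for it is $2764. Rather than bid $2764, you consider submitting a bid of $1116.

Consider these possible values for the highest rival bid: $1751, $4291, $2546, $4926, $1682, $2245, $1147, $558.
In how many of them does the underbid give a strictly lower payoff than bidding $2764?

The deviation hurts exactly when the highest competing bid lies strictly between $1116 and $2764 — underbidding then forfeits a profitable win.
$1751: inside the interval → strictly worse (loss $1013).
$4291: above both → same outcome either way.
$2546: inside the interval → strictly worse (loss $218).
$4926: above both → same outcome either way.
$1682: inside the interval → strictly worse (loss $1082).
$2245: inside the interval → strictly worse (loss $519).
$1147: inside the interval → strictly worse (loss $1617).
$558: below both → same outcome either way.
Count: 5.

5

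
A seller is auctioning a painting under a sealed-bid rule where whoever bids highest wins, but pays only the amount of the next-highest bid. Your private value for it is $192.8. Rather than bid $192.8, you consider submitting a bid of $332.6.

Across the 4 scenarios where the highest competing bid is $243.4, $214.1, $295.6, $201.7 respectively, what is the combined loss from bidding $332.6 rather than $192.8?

$183.6

The deviation costs you only when the competing bid falls strictly between $192.8 and $332.6; elsewhere both bids give the same outcome.
$243.4: truthful payoff $0, deviation payoff −$50.6 → loss $50.6.
$214.1: truthful payoff $0, deviation payoff −$21.3 → loss $21.3.
$295.6: truthful payoff $0, deviation payoff −$102.8 → loss $102.8.
$201.7: truthful payoff $0, deviation payoff −$8.9 → loss $8.9.
Total loss = $50.6 + $21.3 + $102.8 + $8.9 = $183.6.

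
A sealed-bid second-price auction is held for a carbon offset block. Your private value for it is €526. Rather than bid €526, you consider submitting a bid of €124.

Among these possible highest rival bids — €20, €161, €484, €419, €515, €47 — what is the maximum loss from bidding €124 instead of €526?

€20: same outcome either way → loss €0.
€161: truthful gives €365, deviation gives €0 → loss €365.
€484: truthful gives €42, deviation gives €0 → loss €42.
€419: truthful gives €107, deviation gives €0 → loss €107.
€515: truthful gives €11, deviation gives €0 → loss €11.
€47: same outcome either way → loss €0.
Maximum loss: €365.

€365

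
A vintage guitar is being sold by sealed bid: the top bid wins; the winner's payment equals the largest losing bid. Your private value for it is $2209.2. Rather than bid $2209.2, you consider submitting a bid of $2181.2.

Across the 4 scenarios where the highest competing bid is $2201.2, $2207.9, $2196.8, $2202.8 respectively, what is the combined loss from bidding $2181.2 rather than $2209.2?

$28.1

The deviation costs you only when the competing bid falls strictly between $2181.2 and $2209.2; elsewhere both bids give the same outcome.
$2201.2: truthful payoff $8, deviation payoff $0 → loss $8.
$2207.9: truthful payoff $1.3, deviation payoff $0 → loss $1.3.
$2196.8: truthful payoff $12.4, deviation payoff $0 → loss $12.4.
$2202.8: truthful payoff $6.4, deviation payoff $0 → loss $6.4.
Total loss = $8 + $1.3 + $12.4 + $6.4 = $28.1.
In a second-price auction your bid sets only whether you win, not what you pay, so bidding your true value is weakly dominant.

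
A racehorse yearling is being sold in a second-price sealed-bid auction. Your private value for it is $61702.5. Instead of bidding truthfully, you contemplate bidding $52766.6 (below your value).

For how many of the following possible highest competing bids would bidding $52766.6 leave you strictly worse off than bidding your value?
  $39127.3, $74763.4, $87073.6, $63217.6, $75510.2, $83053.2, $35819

The deviation hurts exactly when the highest competing bid lies strictly between $52766.6 and $61702.5 — underbidding then forfeits a profitable win.
$39127.3: below both → same outcome either way.
$74763.4: above both → same outcome either way.
$87073.6: above both → same outcome either way.
$63217.6: above both → same outcome either way.
$75510.2: above both → same outcome either way.
$83053.2: above both → same outcome either way.
$35819: below both → same outcome either way.
Count: 0.

0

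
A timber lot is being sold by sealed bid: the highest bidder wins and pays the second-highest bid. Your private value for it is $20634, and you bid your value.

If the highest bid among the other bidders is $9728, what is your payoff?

$10906

Your bid $20634 exceeds the highest competing bid $9728, so you win.
In a second-price auction the winner pays the second-highest bid, $9728.
Payoff = value − price = $20634 − $9728 = $10906.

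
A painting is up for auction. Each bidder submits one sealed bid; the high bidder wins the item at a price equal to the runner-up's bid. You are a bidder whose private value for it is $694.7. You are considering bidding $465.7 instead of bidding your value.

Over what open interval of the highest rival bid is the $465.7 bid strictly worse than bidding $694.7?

($465.7, $694.7)

If the competing bid is below $465.7, both bids win at the same price — no difference.
If it is above $694.7, both bids lose — no difference.
If it lies strictly between $465.7 and $694.7, bidding your value wins at a price below your value (positive payoff) while bidding $465.7 loses (payoff 0).
So the deviation strictly hurts on the open interval ($465.7, $694.7).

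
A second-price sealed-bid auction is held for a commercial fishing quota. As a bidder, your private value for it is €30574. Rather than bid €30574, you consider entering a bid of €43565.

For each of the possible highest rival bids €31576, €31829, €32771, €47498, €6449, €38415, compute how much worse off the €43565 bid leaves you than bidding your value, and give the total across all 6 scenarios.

The deviation costs you only when the competing bid falls strictly between €30574 and €43565; elsewhere both bids give the same outcome.
€31576: truthful payoff €0, deviation payoff −€1002 → loss €1002.
€31829: truthful payoff €0, deviation payoff −€1255 → loss €1255.
€32771: truthful payoff €0, deviation payoff −€2197 → loss €2197.
€47498: outcomes coincide → loss €0.
€6449: outcomes coincide → loss €0.
€38415: truthful payoff €0, deviation payoff −€7841 → loss €7841.
Total loss = €1002 + €1255 + €2197 + €7841 = €12295.

€12295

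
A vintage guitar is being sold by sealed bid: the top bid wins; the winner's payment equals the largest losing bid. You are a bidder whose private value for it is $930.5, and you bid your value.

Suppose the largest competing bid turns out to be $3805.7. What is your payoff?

$0

Your bid $930.5 is below the highest competing bid $3805.7, so you lose.
A losing bidder pays nothing and receives nothing: payoff = $0.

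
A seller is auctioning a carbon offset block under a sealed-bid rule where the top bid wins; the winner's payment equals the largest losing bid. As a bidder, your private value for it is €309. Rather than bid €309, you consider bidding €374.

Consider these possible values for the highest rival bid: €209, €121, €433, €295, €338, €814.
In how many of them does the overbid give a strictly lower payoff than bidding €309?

1

The deviation hurts exactly when the highest competing bid lies strictly between €309 and €374 — overbidding then wins at a price above your value.
€209: below both → same outcome either way.
€121: below both → same outcome either way.
€433: above both → same outcome either way.
€295: below both → same outcome either way.
€338: inside the interval → strictly worse (loss €29).
€814: above both → same outcome either way.
Count: 1.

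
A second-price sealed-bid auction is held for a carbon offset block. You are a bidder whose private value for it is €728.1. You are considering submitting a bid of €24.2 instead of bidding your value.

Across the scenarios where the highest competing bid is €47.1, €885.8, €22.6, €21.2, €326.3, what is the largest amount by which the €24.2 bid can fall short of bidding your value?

€681

€47.1: truthful gives €681, deviation gives €0 → loss €681.
€885.8: same outcome either way → loss €0.
€22.6: same outcome either way → loss €0.
€21.2: same outcome either way → loss €0.
€326.3: truthful gives €401.8, deviation gives €0 → loss €401.8.
Maximum loss: €681.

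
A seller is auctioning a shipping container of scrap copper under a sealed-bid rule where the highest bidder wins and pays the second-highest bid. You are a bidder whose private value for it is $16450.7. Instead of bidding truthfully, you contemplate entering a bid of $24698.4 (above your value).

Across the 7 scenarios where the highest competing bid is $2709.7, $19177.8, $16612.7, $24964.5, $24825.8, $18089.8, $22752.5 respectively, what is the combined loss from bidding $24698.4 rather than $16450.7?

$10830

The deviation costs you only when the competing bid falls strictly between $16450.7 and $24698.4; elsewhere both bids give the same outcome.
$2709.7: outcomes coincide → loss $0.
$19177.8: truthful payoff $0, deviation payoff −$2727.1 → loss $2727.1.
$16612.7: truthful payoff $0, deviation payoff −$162 → loss $162.
$24964.5: outcomes coincide → loss $0.
$24825.8: outcomes coincide → loss $0.
$18089.8: truthful payoff $0, deviation payoff −$1639.1 → loss $1639.1.
$22752.5: truthful payoff $0, deviation payoff −$6301.8 → loss $6301.8.
Total loss = $2727.1 + $162 + $1639.1 + $6301.8 = $10830.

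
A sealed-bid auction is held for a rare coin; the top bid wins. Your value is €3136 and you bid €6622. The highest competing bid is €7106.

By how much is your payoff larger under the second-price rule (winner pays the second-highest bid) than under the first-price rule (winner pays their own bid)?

Your bid €6622 is below €7106, so you lose under either rule.
Payoff is €0 in both cases; difference = €0.

€0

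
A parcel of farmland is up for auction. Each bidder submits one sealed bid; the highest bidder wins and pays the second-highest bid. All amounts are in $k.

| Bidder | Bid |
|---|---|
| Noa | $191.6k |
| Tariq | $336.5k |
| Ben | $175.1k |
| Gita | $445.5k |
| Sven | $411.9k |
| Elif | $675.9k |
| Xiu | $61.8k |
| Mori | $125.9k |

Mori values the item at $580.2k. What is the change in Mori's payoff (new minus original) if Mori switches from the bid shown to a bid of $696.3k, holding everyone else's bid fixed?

−$95.7k

The highest bid among the other bidders is $675.9k; Mori's bid doesn't change that.
Original bid $125.9k: Mori is not highest (top rival bid is $675.9k); payoff $0k.
Alternative bid $696.3k: Mori is highest, pays the top rival bid $675.9k; payoff $580.2k − $675.9k = −$95.7k.
Change in payoff = −$95.7k − ($0k) = −$95.7k.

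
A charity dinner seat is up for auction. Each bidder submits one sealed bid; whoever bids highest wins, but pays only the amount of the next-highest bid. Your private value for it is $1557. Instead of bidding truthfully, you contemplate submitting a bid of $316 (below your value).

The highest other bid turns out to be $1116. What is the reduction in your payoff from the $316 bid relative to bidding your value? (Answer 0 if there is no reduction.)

Bidding your value $1557: you win (since $1557 > $1116) and pay $1116. Payoff $441.
Bidding $316: you lose. Payoff $0.
The competing bid $1116 lies between your shaded bid and your value, so underbidding forfeits an item you could have won at a profitable price.
Loss from deviating = $441 − ($0) = $441.

$441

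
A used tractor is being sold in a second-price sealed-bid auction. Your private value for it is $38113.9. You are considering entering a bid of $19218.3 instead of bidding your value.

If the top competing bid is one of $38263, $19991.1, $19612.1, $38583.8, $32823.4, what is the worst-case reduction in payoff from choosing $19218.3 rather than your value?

$18501.8

$38263: same outcome either way → loss $0.
$19991.1: truthful gives $18122.8, deviation gives $0 → loss $18122.8.
$19612.1: truthful gives $18501.8, deviation gives $0 → loss $18501.8.
$38583.8: same outcome either way → loss $0.
$32823.4: truthful gives $5290.5, deviation gives $0 → loss $5290.5.
Maximum loss: $18501.8.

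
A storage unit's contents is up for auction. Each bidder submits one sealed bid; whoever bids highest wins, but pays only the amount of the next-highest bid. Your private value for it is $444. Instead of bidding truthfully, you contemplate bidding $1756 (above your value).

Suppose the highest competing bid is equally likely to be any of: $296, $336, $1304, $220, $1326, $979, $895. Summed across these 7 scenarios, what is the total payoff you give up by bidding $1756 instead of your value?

$2728

The deviation costs you only when the competing bid falls strictly between $444 and $1756; elsewhere both bids give the same outcome.
$296: outcomes coincide → loss $0.
$336: outcomes coincide → loss $0.
$1304: truthful payoff $0, deviation payoff −$860 → loss $860.
$220: outcomes coincide → loss $0.
$1326: truthful payoff $0, deviation payoff −$882 → loss $882.
$979: truthful payoff $0, deviation payoff −$535 → loss $535.
$895: truthful payoff $0, deviation payoff −$451 → loss $451.
Total loss = $860 + $882 + $535 + $451 = $2728.
In a second-price auction your bid sets only whether you win, not what you pay, so bidding your true value is weakly dominant.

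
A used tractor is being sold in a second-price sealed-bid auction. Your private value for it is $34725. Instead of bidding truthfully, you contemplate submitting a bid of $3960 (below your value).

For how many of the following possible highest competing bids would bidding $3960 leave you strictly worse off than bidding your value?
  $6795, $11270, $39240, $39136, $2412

2

The deviation hurts exactly when the highest competing bid lies strictly between $3960 and $34725 — underbidding then forfeits a profitable win.
$6795: inside the interval → strictly worse (loss $27930).
$11270: inside the interval → strictly worse (loss $23455).
$39240: above both → same outcome either way.
$39136: above both → same outcome either way.
$2412: below both → same outcome either way.
Count: 2.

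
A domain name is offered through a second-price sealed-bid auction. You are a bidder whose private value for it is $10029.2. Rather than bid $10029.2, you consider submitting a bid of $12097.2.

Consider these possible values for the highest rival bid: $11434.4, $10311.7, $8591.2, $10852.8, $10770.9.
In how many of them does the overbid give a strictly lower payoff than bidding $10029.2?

The deviation hurts exactly when the highest competing bid lies strictly between $10029.2 and $12097.2 — overbidding then wins at a price above your value.
$11434.4: inside the interval → strictly worse (loss $1405.2).
$10311.7: inside the interval → strictly worse (loss $282.5).
$8591.2: below both → same outcome either way.
$10852.8: inside the interval → strictly worse (loss $823.6).
$10770.9: inside the interval → strictly worse (loss $741.7).
Count: 4.

4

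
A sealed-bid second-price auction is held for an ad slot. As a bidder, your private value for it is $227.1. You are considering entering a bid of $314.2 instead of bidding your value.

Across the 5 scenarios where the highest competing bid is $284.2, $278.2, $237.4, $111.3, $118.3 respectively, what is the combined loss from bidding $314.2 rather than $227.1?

The deviation costs you only when the competing bid falls strictly between $227.1 and $314.2; elsewhere both bids give the same outcome.
$284.2: truthful payoff $0, deviation payoff −$57.1 → loss $57.1.
$278.2: truthful payoff $0, deviation payoff −$51.1 → loss $51.1.
$237.4: truthful payoff $0, deviation payoff −$10.3 → loss $10.3.
$111.3: outcomes coincide → loss $0.
$118.3: outcomes coincide → loss $0.
Total loss = $57.1 + $51.1 + $10.3 = $118.5.
Because the price is fixed by the runner-up's bid, deviating from your value can only change a good outcome into a bad one — never the reverse.

$118.5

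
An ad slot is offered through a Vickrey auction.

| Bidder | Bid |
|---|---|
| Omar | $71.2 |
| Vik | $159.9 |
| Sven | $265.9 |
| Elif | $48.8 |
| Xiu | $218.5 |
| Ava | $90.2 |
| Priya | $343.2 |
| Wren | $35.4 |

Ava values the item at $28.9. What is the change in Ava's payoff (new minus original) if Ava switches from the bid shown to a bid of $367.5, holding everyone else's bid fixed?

−$314.3

The highest bid among the other bidders is $343.2; Ava's bid doesn't change that.
Original bid $90.2: Ava is not highest (top rival bid is $343.2); payoff $0.
Alternative bid $367.5: Ava is highest, pays the top rival bid $343.2; payoff $28.9 − $343.2 = −$314.3.
Change in payoff = −$314.3 − ($0) = −$314.3.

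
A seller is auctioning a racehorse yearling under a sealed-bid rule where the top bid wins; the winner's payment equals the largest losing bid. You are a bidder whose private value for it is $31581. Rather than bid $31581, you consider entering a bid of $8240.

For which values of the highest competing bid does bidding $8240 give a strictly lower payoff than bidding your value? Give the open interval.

If the competing bid is below $8240, both bids win at the same price — no difference.
If it is above $31581, both bids lose — no difference.
If it lies strictly between $8240 and $31581, bidding your value wins at a price below your value (positive payoff) while bidding $8240 loses (payoff 0).
So the deviation strictly hurts on the open interval ($8240, $31581).

($8240, $31581)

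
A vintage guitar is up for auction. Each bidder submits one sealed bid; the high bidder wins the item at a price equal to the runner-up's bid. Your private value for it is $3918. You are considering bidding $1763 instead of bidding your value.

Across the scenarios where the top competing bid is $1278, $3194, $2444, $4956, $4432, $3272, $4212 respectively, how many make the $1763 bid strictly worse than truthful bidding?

3

The deviation hurts exactly when the highest competing bid lies strictly between $1763 and $3918 — underbidding then forfeits a profitable win.
$1278: below both → same outcome either way.
$3194: inside the interval → strictly worse (loss $724).
$2444: inside the interval → strictly worse (loss $1474).
$4956: above both → same outcome either way.
$4432: above both → same outcome either way.
$3272: inside the interval → strictly worse (loss $646).
$4212: above both → same outcome either way.
Count: 3.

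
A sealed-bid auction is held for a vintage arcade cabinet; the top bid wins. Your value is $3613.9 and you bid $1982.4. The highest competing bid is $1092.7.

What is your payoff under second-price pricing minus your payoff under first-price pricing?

You have the highest bid, so you win under either rule.
Second-price: pay $1092.7 → payoff $2521.2.
First-price: pay your own bid $1982.4 → payoff $1631.5.
Difference = $2521.2 − ($1631.5) = $889.7.

$889.7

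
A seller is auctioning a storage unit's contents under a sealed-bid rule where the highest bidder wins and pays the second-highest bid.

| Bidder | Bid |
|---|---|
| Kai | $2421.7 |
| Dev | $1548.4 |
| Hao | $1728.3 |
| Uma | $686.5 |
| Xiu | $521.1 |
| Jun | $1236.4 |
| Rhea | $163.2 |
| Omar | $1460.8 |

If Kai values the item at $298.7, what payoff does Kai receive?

−$1429.6

Highest bid: Kai at $2421.7, so Kai wins.
Second-highest bid: Hao at $1728.3 — that is the price the winner pays.
Kai's payoff = value − price = $298.7 − $1728.3 = −$1429.6.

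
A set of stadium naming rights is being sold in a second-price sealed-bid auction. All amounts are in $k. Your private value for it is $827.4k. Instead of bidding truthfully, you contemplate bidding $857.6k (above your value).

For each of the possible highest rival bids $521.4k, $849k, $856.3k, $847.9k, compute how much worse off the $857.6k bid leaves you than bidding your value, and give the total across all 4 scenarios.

$71k

The deviation costs you only when the competing bid falls strictly between $827.4k and $857.6k; elsewhere both bids give the same outcome.
$521.4k: outcomes coincide → loss $0k.
$849k: truthful payoff $0k, deviation payoff −$21.6k → loss $21.6k.
$856.3k: truthful payoff $0k, deviation payoff −$28.9k → loss $28.9k.
$847.9k: truthful payoff $0k, deviation payoff −$20.5k → loss $20.5k.
Total loss = $21.6k + $28.9k + $20.5k = $71k.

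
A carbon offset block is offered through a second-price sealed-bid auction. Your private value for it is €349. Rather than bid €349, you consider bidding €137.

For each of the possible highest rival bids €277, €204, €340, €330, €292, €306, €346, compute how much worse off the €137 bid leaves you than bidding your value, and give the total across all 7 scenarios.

€348

The deviation costs you only when the competing bid falls strictly between €137 and €349; elsewhere both bids give the same outcome.
€277: truthful payoff €72, deviation payoff €0 → loss €72.
€204: truthful payoff €145, deviation payoff €0 → loss €145.
€340: truthful payoff €9, deviation payoff €0 → loss €9.
€330: truthful payoff €19, deviation payoff €0 → loss €19.
€292: truthful payoff €57, deviation payoff €0 → loss €57.
€306: truthful payoff €43, deviation payoff €0 → loss €43.
€346: truthful payoff €3, deviation payoff €0 → loss €3.
Total loss = €72 + €145 + €9 + €19 + €57 + €43 + €3 = €348.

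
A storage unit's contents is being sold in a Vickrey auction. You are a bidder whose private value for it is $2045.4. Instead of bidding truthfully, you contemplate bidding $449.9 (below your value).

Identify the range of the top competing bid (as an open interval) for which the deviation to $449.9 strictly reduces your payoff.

($449.9, $2045.4)

If the competing bid is below $449.9, both bids win at the same price — no difference.
If it is above $2045.4, both bids lose — no difference.
If it lies strictly between $449.9 and $2045.4, bidding your value wins at a price below your value (positive payoff) while bidding $449.9 loses (payoff 0).
So the deviation strictly hurts on the open interval ($449.9, $2045.4).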